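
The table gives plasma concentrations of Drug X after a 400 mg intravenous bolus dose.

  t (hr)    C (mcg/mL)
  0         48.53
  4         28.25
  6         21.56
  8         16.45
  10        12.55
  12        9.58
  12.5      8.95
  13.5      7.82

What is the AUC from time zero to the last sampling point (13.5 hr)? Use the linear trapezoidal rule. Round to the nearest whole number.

AUC = 306 mcg/mL·hr

Trapezoidal AUC_0→13.5:
  [0→4]: (48.53+28.25)/2 × 4 = 153.56
  [4→6]: (28.25+21.56)/2 × 2 = 49.81
  [6→8]: (21.56+16.45)/2 × 2 = 38.01
  [8→10]: (16.45+12.55)/2 × 2 = 29.0
  [10→12]: (12.55+9.58)/2 × 2 = 22.13
  [12→12.5]: (9.58+8.95)/2 × 0.5 = 4.6325
  [12.5→13.5]: (8.95+7.82)/2 × 1 = 8.385
  Sum = 305.5275 mcg/mL·hr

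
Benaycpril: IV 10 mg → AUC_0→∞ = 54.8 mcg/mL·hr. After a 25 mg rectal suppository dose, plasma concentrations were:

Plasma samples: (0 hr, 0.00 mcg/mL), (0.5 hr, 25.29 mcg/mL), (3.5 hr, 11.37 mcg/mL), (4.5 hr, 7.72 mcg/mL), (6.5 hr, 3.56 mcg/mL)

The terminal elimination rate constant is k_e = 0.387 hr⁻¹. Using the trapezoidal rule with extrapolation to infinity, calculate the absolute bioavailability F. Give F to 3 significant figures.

Trapezoidal AUC_0→6.5 (rectal suppository):
  [0→0.5]: (0.00+25.29)/2 × 0.5 = 6.3225
  [0.5→3.5]: (25.29+11.37)/2 × 3 = 54.99
  [3.5→4.5]: (11.37+7.72)/2 × 1 = 9.545
  [4.5→6.5]: (7.72+3.56)/2 × 2 = 11.28
  Sum = 82.1375 mcg/mL·hr
Tail: C_last/k_e = 3.56/0.387 = 9.199
AUC_0→∞ (rectal suppository) = 82.1375 + 9.199 = 91.3365 mcg/mL·hr
F = (AUC_ev/D_ev)/(AUC_iv/D_iv) = (91.3365/25)/(54.8/10) = 3.65346/5.48 = 0.6667

F = 0.667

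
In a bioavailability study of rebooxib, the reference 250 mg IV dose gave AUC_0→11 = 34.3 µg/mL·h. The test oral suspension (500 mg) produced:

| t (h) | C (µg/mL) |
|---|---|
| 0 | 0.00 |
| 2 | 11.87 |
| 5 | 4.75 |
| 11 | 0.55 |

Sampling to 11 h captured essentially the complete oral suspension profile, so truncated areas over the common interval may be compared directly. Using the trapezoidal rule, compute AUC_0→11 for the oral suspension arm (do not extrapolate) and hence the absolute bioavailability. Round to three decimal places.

Trapezoidal AUC_0→11 (oral suspension):
  [0→2]: (0.00+11.87)/2 × 2 = 11.87
  [2→5]: (11.87+4.75)/2 × 3 = 24.93
  [5→11]: (4.75+0.55)/2 × 6 = 15.9
  Sum = 52.7 µg/mL·h
F = (AUC_ev/D_ev)/(AUC_iv/D_iv) = (52.7/500)/(34.3/250) = 0.1054/0.1372 = 0.7682

F = 0.768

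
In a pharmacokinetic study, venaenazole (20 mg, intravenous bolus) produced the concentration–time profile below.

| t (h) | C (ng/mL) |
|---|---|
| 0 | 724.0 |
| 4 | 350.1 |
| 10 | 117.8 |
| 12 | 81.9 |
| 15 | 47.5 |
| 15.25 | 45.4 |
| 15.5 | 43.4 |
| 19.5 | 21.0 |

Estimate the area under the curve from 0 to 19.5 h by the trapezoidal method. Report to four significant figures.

Trapezoidal AUC_0→19.5:
  [0→4]: (724.0+350.1)/2 × 4 = 2148.2
  [4→10]: (350.1+117.8)/2 × 6 = 1403.7
  [10→12]: (117.8+81.9)/2 × 2 = 199.7
  [12→15]: (81.9+47.5)/2 × 3 = 194.1
  [15→15.25]: (47.5+45.4)/2 × 0.25 = 11.6125
  [15.25→15.5]: (45.4+43.4)/2 × 0.25 = 11.1
  [15.5→19.5]: (43.4+21.0)/2 × 4 = 128.8
  Sum = 4097.2125 ng/mL·h

AUC = 4097 ng/mL·h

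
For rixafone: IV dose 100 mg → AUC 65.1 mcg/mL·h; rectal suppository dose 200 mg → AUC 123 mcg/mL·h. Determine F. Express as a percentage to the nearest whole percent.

F = 94%

F = (AUC_ev / D_ev) / (AUC_iv / D_iv)
  = (123/200) / (65.1/100)
  = 0.615 / 0.651 = 0.9447
  = 94.47%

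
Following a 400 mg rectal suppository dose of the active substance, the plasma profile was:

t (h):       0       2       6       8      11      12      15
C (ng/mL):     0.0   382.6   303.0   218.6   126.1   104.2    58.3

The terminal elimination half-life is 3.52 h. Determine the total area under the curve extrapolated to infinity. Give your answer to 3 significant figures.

AUC = 3450 ng/mL·h

Trapezoidal AUC_0→15:
  [0→2]: (0.0+382.6)/2 × 2 = 382.6
  [2→6]: (382.6+303.0)/2 × 4 = 1371.2
  [6→8]: (303.0+218.6)/2 × 2 = 521.6
  [8→11]: (218.6+126.1)/2 × 3 = 517.05
  [11→12]: (126.1+104.2)/2 × 1 = 115.15
  [12→15]: (104.2+58.3)/2 × 3 = 243.75
  Sum = 3151.35 ng/mL·h
k_e = ln2 / t½ = 0.693147 / 3.52 = 0.1969 h^-1
Extrapolated tail: C_last / k_e = 58.3 / 0.1969 = 296.089
AUC_0→∞ = 3151.35 + 296.089 = 3447.439 ng/mL·h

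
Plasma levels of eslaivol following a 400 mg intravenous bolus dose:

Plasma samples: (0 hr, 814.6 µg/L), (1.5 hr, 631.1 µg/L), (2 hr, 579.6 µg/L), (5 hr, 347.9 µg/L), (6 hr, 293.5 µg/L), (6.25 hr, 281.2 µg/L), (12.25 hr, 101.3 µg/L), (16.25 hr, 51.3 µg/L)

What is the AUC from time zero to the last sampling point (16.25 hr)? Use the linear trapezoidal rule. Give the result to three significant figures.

Trapezoidal AUC_0→16.25:
  [0→1.5]: (814.6+631.1)/2 × 1.5 = 1084.275
  [1.5→2]: (631.1+579.6)/2 × 0.5 = 302.675
  [2→5]: (579.6+347.9)/2 × 3 = 1391.25
  [5→6]: (347.9+293.5)/2 × 1 = 320.7
  [6→6.25]: (293.5+281.2)/2 × 0.25 = 71.8375
  [6.25→12.25]: (281.2+101.3)/2 × 6 = 1147.5
  [12.25→16.25]: (101.3+51.3)/2 × 4 = 305.2
  Sum = 4623.4375 µg/L·hr

AUC = 4620 µg/L·hr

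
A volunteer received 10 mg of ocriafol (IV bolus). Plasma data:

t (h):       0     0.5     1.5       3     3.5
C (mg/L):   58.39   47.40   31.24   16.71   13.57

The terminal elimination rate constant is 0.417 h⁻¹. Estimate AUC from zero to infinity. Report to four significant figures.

Trapezoidal AUC_0→3.5:
  [0→0.5]: (58.39+47.40)/2 × 0.5 = 26.4475
  [0.5→1.5]: (47.40+31.24)/2 × 1 = 39.32
  [1.5→3]: (31.24+16.71)/2 × 1.5 = 35.9625
  [3→3.5]: (16.71+13.57)/2 × 0.5 = 7.57
  Sum = 109.3 mg/L·h
Extrapolated tail: C_last / k_e = 13.57 / 0.417 = 32.542
AUC_0→∞ = 109.3 + 32.542 = 141.842 mg/L·h

AUC = 141.8 mg/L·h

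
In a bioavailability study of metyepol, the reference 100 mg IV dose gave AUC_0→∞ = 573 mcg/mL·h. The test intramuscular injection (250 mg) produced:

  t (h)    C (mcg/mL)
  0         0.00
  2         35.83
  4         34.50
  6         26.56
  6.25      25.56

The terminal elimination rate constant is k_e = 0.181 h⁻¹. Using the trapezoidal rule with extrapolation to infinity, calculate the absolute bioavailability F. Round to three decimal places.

Trapezoidal AUC_0→6.25 (intramuscular injection):
  [0→2]: (0.00+35.83)/2 × 2 = 35.83
  [2→4]: (35.83+34.50)/2 × 2 = 70.33
  [4→6]: (34.50+26.56)/2 × 2 = 61.06
  [6→6.25]: (26.56+25.56)/2 × 0.25 = 6.515
  Sum = 173.735 mcg/mL·h
Tail: C_last/k_e = 25.56/0.181 = 141.215
AUC_0→∞ (intramuscular injection) = 173.735 + 141.215 = 314.95 mcg/mL·h
F = (AUC_ev/D_ev)/(AUC_iv/D_iv) = (314.95/250)/(573/100) = 1.2598/5.73 = 0.2199

F = 0.220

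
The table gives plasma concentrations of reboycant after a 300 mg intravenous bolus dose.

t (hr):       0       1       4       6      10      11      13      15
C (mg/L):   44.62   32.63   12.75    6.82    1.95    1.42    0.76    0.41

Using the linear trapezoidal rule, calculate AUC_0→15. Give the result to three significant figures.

AUC = 149 mg/L·hr

Trapezoidal AUC_0→15:
  [0→1]: (44.62+32.63)/2 × 1 = 38.625
  [1→4]: (32.63+12.75)/2 × 3 = 68.07
  [4→6]: (12.75+6.82)/2 × 2 = 19.57
  [6→10]: (6.82+1.95)/2 × 4 = 17.54
  [10→11]: (1.95+1.42)/2 × 1 = 1.685
  [11→13]: (1.42+0.76)/2 × 2 = 2.18
  [13→15]: (0.76+0.41)/2 × 2 = 1.17
  Sum = 148.84 mg/L·hr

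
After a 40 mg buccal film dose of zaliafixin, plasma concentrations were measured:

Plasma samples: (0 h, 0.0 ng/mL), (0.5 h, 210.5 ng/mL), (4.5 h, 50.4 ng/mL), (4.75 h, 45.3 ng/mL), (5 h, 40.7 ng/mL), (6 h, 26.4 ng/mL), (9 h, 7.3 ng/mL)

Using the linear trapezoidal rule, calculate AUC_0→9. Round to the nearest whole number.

Trapezoidal AUC_0→9:
  [0→0.5]: (0.0+210.5)/2 × 0.5 = 52.625
  [0.5→4.5]: (210.5+50.4)/2 × 4 = 521.8
  [4.5→4.75]: (50.4+45.3)/2 × 0.25 = 11.9625
  [4.75→5]: (45.3+40.7)/2 × 0.25 = 10.75
  [5→6]: (40.7+26.4)/2 × 1 = 33.55
  [6→9]: (26.4+7.3)/2 × 3 = 50.55
  Sum = 681.2375 ng/mL·h

AUC = 681 ng/mL·h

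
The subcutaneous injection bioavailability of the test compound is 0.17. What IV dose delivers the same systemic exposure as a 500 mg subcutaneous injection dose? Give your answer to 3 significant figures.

D_iv = 85.0 mg

Systemic exposure from an extravascular dose = F × D_ev, so the equivalent IV dose is F × D_ev.
D_iv = F × D_ev = 0.17 × 500 = 85 mg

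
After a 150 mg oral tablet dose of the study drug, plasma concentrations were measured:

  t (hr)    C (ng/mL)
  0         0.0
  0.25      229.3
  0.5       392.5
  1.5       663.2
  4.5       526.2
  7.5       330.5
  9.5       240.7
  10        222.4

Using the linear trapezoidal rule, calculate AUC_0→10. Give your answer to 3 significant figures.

Trapezoidal AUC_0→10:
  [0→0.25]: (0.0+229.3)/2 × 0.25 = 28.6625
  [0.25→0.5]: (229.3+392.5)/2 × 0.25 = 77.725
  [0.5→1.5]: (392.5+663.2)/2 × 1 = 527.85
  [1.5→4.5]: (663.2+526.2)/2 × 3 = 1784.1
  [4.5→7.5]: (526.2+330.5)/2 × 3 = 1285.05
  [7.5→9.5]: (330.5+240.7)/2 × 2 = 571.2
  [9.5→10]: (240.7+222.4)/2 × 0.5 = 115.775
  Sum = 4390.3625 ng/mL·hr

AUC = 4390 ng/mL·hr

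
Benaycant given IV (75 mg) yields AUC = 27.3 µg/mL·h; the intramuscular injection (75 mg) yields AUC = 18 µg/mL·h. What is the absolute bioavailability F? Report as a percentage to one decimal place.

F = (AUC_ev / D_ev) / (AUC_iv / D_iv)
  = (18/75) / (27.3/75)
  = 0.24 / 0.364 = 0.6593
  = 65.93%

F = 65.9%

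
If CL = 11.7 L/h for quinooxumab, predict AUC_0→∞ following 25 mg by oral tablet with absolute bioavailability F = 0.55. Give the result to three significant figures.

AUC_0→∞ = F × Dose / CL
        = 0.55 × 25 / 11.7 = 1.17521 mg/L·h

AUC = 1.18 mg/L·h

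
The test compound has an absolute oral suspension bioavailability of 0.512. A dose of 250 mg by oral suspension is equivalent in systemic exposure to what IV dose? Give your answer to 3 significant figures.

D_iv = 128 mg

Systemic exposure from an extravascular dose = F × D_ev, so the equivalent IV dose is F × D_ev.
D_iv = F × D_ev = 0.512 × 250 = 128 mg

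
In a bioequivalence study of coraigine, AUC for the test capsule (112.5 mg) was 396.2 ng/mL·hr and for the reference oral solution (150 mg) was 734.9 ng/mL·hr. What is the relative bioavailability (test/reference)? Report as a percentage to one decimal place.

F_rel = (AUC_test/D_test) / (AUC_ref/D_ref)
      = (396.2/112.5) / (734.9/150)
      = 3.52178 / 4.89933 = 0.7188 = 71.88%

F_rel = 71.9%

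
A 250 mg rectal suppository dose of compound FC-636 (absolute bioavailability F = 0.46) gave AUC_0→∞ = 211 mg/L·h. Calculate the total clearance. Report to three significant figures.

CL = 0.545 L/h

CL = F × Dose / AUC_0→∞
   = 0.46 × 250 / 211 = 0.545024 L/h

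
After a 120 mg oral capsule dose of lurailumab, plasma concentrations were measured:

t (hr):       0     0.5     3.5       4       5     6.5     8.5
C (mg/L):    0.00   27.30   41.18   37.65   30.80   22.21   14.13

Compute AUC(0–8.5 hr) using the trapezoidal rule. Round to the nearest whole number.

Trapezoidal AUC_0→8.5:
  [0→0.5]: (0.00+27.30)/2 × 0.5 = 6.825
  [0.5→3.5]: (27.30+41.18)/2 × 3 = 102.72
  [3.5→4]: (41.18+37.65)/2 × 0.5 = 19.7075
  [4→5]: (37.65+30.80)/2 × 1 = 34.225
  [5→6.5]: (30.80+22.21)/2 × 1.5 = 39.7575
  [6.5→8.5]: (22.21+14.13)/2 × 2 = 36.34
  Sum = 239.575 mg/L·hr

AUC = 240 mg/L·hr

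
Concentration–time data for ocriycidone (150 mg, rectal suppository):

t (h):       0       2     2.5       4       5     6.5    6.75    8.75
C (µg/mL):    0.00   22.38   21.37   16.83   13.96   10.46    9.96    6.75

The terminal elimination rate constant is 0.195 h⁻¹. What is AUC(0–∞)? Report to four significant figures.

Trapezoidal AUC_0→8.75:
  [0→2]: (0.00+22.38)/2 × 2 = 22.38
  [2→2.5]: (22.38+21.37)/2 × 0.5 = 10.9375
  [2.5→4]: (21.37+16.83)/2 × 1.5 = 28.65
  [4→5]: (16.83+13.96)/2 × 1 = 15.395
  [5→6.5]: (13.96+10.46)/2 × 1.5 = 18.315
  [6.5→6.75]: (10.46+9.96)/2 × 0.25 = 2.5525
  [6.75→8.75]: (9.96+6.75)/2 × 2 = 16.71
  Sum = 114.94 µg/mL·h
Extrapolated tail: C_last / k_e = 6.75 / 0.195 = 34.615
AUC_0→∞ = 114.94 + 34.615 = 149.555 µg/mL·h

AUC = 149.6 µg/mL·h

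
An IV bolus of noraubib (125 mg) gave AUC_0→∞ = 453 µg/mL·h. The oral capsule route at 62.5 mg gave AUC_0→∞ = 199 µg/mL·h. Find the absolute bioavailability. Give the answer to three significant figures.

F = (AUC_ev / D_ev) / (AUC_iv / D_iv)
  = (199/62.5) / (453/125)
  = 3.184 / 3.624 = 0.8786

F = 0.879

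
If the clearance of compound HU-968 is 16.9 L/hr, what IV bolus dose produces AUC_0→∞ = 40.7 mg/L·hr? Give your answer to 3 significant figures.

Dose = 688 mg

Dose_iv = CL × AUC_0→∞
     = 16.9 × 40.7 = 687.83 mg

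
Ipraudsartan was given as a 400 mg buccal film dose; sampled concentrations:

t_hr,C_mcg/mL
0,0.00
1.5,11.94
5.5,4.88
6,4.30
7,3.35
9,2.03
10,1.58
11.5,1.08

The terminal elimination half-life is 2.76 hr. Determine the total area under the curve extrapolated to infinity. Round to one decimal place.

Trapezoidal AUC_0→11.5:
  [0→1.5]: (0.00+11.94)/2 × 1.5 = 8.955
  [1.5→5.5]: (11.94+4.88)/2 × 4 = 33.64
  [5.5→6]: (4.88+4.30)/2 × 0.5 = 2.295
  [6→7]: (4.30+3.35)/2 × 1 = 3.825
  [7→9]: (3.35+2.03)/2 × 2 = 5.38
  [9→10]: (2.03+1.58)/2 × 1 = 1.805
  [10→11.5]: (1.58+1.08)/2 × 1.5 = 1.995
  Sum = 57.895 mcg/mL·hr
k_e = ln2 / t½ = 0.693147 / 2.76 = 0.2511 hr^-1
Extrapolated tail: C_last / k_e = 1.08 / 0.2511 = 4.301
AUC_0→∞ = 57.895 + 4.301 = 62.196 mcg/mL·hr

AUC = 62.2 mcg/mL·hr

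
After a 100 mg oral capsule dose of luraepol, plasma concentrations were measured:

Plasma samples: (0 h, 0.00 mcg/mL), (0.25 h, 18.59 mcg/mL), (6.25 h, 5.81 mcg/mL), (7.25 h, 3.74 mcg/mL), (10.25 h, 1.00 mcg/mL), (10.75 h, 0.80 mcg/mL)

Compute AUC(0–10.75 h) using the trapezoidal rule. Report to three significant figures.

AUC = 87.9 mcg/mL·h

Trapezoidal AUC_0→10.75:
  [0→0.25]: (0.00+18.59)/2 × 0.25 = 2.32375
  [0.25→6.25]: (18.59+5.81)/2 × 6 = 73.2
  [6.25→7.25]: (5.81+3.74)/2 × 1 = 4.775
  [7.25→10.25]: (3.74+1.00)/2 × 3 = 7.11
  [10.25→10.75]: (1.00+0.80)/2 × 0.5 = 0.45
  Sum = 87.85875 mcg/mL·h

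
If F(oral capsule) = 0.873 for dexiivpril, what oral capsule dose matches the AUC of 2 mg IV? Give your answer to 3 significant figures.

D_oral = 2.29 mg

For equal systemic exposure: F × D_ev = D_iv
D_ev = D_iv / F = 2 / 0.873 = 2.29095 mg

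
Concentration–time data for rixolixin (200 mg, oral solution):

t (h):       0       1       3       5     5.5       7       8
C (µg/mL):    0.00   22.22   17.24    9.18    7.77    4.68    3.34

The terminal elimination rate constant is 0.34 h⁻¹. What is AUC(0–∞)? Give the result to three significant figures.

AUC = 104 µg/mL·h

Trapezoidal AUC_0→8:
  [0→1]: (0.00+22.22)/2 × 1 = 11.11
  [1→3]: (22.22+17.24)/2 × 2 = 39.46
  [3→5]: (17.24+9.18)/2 × 2 = 26.42
  [5→5.5]: (9.18+7.77)/2 × 0.5 = 4.2375
  [5.5→7]: (7.77+4.68)/2 × 1.5 = 9.3375
  [7→8]: (4.68+3.34)/2 × 1 = 4.01
  Sum = 94.575 µg/mL·h
Extrapolated tail: C_last / k_e = 3.34 / 0.34 = 9.824
AUC_0→∞ = 94.575 + 9.824 = 104.399 µg/mL·h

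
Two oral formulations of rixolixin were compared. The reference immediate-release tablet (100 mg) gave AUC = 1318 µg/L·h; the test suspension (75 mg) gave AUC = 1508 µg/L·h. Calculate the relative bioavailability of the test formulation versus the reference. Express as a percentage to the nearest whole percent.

F_rel = 153%

F_rel = (AUC_test/D_test) / (AUC_ref/D_ref)
      = (1508/75) / (1318/100)
      = 20.1067 / 13.18 = 1.5255 = 152.55%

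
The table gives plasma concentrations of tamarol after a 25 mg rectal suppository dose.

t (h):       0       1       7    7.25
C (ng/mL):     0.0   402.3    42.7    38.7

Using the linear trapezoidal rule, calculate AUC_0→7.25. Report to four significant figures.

AUC = 1546 ng/mL·h

Trapezoidal AUC_0→7.25:
  [0→1]: (0.0+402.3)/2 × 1 = 201.15
  [1→7]: (402.3+42.7)/2 × 6 = 1335.0
  [7→7.25]: (42.7+38.7)/2 × 0.25 = 10.175
  Sum = 1546.325 ng/mL·h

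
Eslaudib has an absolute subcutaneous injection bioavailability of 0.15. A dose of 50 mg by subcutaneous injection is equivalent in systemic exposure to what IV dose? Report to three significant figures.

D_iv = 7.50 mg

Systemic exposure from an extravascular dose = F × D_ev, so the equivalent IV dose is F × D_ev.
D_iv = F × D_ev = 0.15 × 50 = 7.5 mg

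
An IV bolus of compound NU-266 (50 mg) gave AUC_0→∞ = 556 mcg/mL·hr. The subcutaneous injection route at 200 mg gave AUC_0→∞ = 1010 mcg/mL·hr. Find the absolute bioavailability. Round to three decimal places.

F = (AUC_ev / D_ev) / (AUC_iv / D_iv)
  = (1010/200) / (556/50)
  = 5.05 / 11.12 = 0.4541

F = 0.454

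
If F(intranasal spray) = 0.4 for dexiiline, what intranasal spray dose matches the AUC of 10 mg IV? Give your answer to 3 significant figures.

D_intranasal = 25.0 mg

For equal systemic exposure: F × D_ev = D_iv
D_ev = D_iv / F = 10 / 0.4 = 25 mg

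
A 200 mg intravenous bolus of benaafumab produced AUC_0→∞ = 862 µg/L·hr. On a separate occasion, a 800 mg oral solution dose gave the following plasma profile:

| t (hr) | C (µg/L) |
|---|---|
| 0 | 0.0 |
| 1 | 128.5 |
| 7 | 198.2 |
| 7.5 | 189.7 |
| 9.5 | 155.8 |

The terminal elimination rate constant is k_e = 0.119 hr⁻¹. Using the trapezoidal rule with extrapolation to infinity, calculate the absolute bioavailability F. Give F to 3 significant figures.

Trapezoidal AUC_0→9.5 (oral solution):
  [0→1]: (0.0+128.5)/2 × 1 = 64.25
  [1→7]: (128.5+198.2)/2 × 6 = 980.1
  [7→7.5]: (198.2+189.7)/2 × 0.5 = 96.975
  [7.5→9.5]: (189.7+155.8)/2 × 2 = 345.5
  Sum = 1486.825 µg/L·hr
Tail: C_last/k_e = 155.8/0.119 = 1309.244
AUC_0→∞ (oral solution) = 1486.825 + 1309.244 = 2796.069 µg/L·hr
F = (AUC_ev/D_ev)/(AUC_iv/D_iv) = (2796.069/800)/(862/200) = 3.49509/4.31 = 0.8109

F = 0.811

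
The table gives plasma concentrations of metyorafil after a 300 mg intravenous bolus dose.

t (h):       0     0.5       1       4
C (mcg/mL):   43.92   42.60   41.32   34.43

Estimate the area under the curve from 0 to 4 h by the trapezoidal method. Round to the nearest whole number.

Trapezoidal AUC_0→4:
  [0→0.5]: (43.92+42.60)/2 × 0.5 = 21.63
  [0.5→1]: (42.60+41.32)/2 × 0.5 = 20.98
  [1→4]: (41.32+34.43)/2 × 3 = 113.625
  Sum = 156.235 mcg/mL·h

AUC = 156 mcg/mL·h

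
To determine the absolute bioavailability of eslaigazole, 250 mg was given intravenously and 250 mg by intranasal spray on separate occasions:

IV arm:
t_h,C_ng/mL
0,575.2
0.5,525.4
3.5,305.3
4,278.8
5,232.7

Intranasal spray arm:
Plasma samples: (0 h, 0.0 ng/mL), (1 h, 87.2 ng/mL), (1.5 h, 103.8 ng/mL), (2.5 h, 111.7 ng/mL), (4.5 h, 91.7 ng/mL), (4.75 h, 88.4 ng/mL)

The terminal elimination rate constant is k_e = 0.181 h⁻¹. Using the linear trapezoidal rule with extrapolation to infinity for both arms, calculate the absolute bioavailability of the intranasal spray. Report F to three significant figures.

F = 0.285

Trapezoidal AUC_0→5 (IV):
  [0→0.5]: (575.2+525.4)/2 × 0.5 = 275.15
  [0.5→3.5]: (525.4+305.3)/2 × 3 = 1246.05
  [3.5→4]: (305.3+278.8)/2 × 0.5 = 146.025
  [4→5]: (278.8+232.7)/2 × 1 = 255.75
  Sum = 1922.975 ng/mL·h
IV tail: 232.7/0.181 = 1285.635; AUC_iv,0→∞ = 1922.975 + 1285.635 = 3208.61 ng/mL·h
Trapezoidal AUC_0→4.75 (intranasal spray):
  [0→1]: (0.0+87.2)/2 × 1 = 43.6
  [1→1.5]: (87.2+103.8)/2 × 0.5 = 47.75
  [1.5→2.5]: (103.8+111.7)/2 × 1 = 107.75
  [2.5→4.5]: (111.7+91.7)/2 × 2 = 203.4
  [4.5→4.75]: (91.7+88.4)/2 × 0.25 = 22.5125
  Sum = 425.0125 ng/mL·h
intranasal spray tail: 88.4/0.181 = 488.398; AUC_ev,0→∞ = 425.0125 + 488.398 = 913.4105 ng/mL·h
F = (AUC_ev/D_ev)/(AUC_iv/D_iv) = (913.4105/250)/(3208.61/250) = 3.653642/12.83444 = 0.2847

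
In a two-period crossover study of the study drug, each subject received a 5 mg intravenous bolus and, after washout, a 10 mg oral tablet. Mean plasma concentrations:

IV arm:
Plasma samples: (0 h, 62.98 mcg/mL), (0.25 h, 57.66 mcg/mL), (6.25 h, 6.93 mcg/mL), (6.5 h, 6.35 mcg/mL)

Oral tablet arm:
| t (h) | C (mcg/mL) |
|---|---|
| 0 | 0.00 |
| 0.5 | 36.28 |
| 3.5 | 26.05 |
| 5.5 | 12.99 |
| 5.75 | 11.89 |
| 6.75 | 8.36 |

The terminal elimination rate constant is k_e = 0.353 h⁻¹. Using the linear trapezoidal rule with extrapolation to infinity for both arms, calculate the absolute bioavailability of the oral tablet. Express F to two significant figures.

F = 0.39

Trapezoidal AUC_0→6.5 (IV):
  [0→0.25]: (62.98+57.66)/2 × 0.25 = 15.08
  [0.25→6.25]: (57.66+6.93)/2 × 6 = 193.77
  [6.25→6.5]: (6.93+6.35)/2 × 0.25 = 1.66
  Sum = 210.51 mcg/mL·h
IV tail: 6.35/0.353 = 17.989; AUC_iv,0→∞ = 210.51 + 17.989 = 228.499 mcg/mL·h
Trapezoidal AUC_0→6.75 (oral tablet):
  [0→0.5]: (0.00+36.28)/2 × 0.5 = 9.07
  [0.5→3.5]: (36.28+26.05)/2 × 3 = 93.495
  [3.5→5.5]: (26.05+12.99)/2 × 2 = 39.04
  [5.5→5.75]: (12.99+11.89)/2 × 0.25 = 3.11
  [5.75→6.75]: (11.89+8.36)/2 × 1 = 10.125
  Sum = 154.84 mcg/mL·h
oral tablet tail: 8.36/0.353 = 23.683; AUC_ev,0→∞ = 154.84 + 23.683 = 178.523 mcg/mL·h
F = (AUC_ev/D_ev)/(AUC_iv/D_iv) = (178.523/10)/(228.499/5) = 17.8523/45.6998 = 0.3906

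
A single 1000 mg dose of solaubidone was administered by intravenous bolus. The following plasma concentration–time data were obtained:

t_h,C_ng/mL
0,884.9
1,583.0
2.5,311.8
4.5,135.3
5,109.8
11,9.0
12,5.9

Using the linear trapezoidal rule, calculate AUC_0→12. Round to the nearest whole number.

Trapezoidal AUC_0→12:
  [0→1]: (884.9+583.0)/2 × 1 = 733.95
  [1→2.5]: (583.0+311.8)/2 × 1.5 = 671.1
  [2.5→4.5]: (311.8+135.3)/2 × 2 = 447.1
  [4.5→5]: (135.3+109.8)/2 × 0.5 = 61.275
  [5→11]: (109.8+9.0)/2 × 6 = 356.4
  [11→12]: (9.0+5.9)/2 × 1 = 7.45
  Sum = 2277.275 ng/mL·h

AUC = 2277 ng/mL·h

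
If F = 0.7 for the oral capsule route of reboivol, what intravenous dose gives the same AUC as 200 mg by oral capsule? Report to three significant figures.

Systemic exposure from an extravascular dose = F × D_ev, so the equivalent IV dose is F × D_ev.
D_iv = F × D_ev = 0.7 × 200 = 140 mg

D_iv = 140 mg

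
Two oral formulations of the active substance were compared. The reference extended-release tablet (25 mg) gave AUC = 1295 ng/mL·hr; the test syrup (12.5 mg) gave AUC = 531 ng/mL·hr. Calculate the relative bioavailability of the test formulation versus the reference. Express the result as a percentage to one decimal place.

F_rel = (AUC_test/D_test) / (AUC_ref/D_ref)
      = (531/12.5) / (1295/25)
      = 42.48 / 51.8 = 0.8201 = 82.01%

F_rel = 82.0%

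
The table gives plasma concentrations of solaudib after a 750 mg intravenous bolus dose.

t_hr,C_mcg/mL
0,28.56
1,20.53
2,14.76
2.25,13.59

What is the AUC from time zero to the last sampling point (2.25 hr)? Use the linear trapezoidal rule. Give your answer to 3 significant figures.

AUC = 45.7 mcg/mL·hr

Trapezoidal AUC_0→2.25:
  [0→1]: (28.56+20.53)/2 × 1 = 24.545
  [1→2]: (20.53+14.76)/2 × 1 = 17.645
  [2→2.25]: (14.76+13.59)/2 × 0.25 = 3.54375
  Sum = 45.73375 mcg/mL·hr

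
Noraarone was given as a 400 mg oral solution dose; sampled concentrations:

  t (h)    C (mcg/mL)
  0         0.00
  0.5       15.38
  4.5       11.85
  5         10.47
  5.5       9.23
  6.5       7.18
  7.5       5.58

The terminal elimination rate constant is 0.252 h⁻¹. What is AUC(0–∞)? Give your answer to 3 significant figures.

AUC = 106 mcg/mL·h

Trapezoidal AUC_0→7.5:
  [0→0.5]: (0.00+15.38)/2 × 0.5 = 3.845
  [0.5→4.5]: (15.38+11.85)/2 × 4 = 54.46
  [4.5→5]: (11.85+10.47)/2 × 0.5 = 5.58
  [5→5.5]: (10.47+9.23)/2 × 0.5 = 4.925
  [5.5→6.5]: (9.23+7.18)/2 × 1 = 8.205
  [6.5→7.5]: (7.18+5.58)/2 × 1 = 6.38
  Sum = 83.395 mcg/mL·h
Extrapolated tail: C_last / k_e = 5.58 / 0.252 = 22.143
AUC_0→∞ = 83.395 + 22.143 = 105.538 mcg/mL·h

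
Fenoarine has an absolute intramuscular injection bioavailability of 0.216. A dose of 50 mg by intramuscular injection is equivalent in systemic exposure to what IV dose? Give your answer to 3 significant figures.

D_iv = 10.8 mg

Systemic exposure from an extravascular dose = F × D_ev, so the equivalent IV dose is F × D_ev.
D_iv = F × D_ev = 0.216 × 50 = 10.8 mg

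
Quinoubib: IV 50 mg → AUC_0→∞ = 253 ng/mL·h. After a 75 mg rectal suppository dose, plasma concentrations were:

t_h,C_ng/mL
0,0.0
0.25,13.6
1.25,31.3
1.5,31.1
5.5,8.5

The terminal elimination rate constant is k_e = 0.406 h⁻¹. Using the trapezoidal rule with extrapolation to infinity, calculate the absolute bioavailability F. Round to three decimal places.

F = 0.348

Trapezoidal AUC_0→5.5 (rectal suppository):
  [0→0.25]: (0.0+13.6)/2 × 0.25 = 1.7
  [0.25→1.25]: (13.6+31.3)/2 × 1 = 22.45
  [1.25→1.5]: (31.3+31.1)/2 × 0.25 = 7.8
  [1.5→5.5]: (31.1+8.5)/2 × 4 = 79.2
  Sum = 111.15 ng/mL·h
Tail: C_last/k_e = 8.5/0.406 = 20.936
AUC_0→∞ (rectal suppository) = 111.15 + 20.936 = 132.086 ng/mL·h
F = (AUC_ev/D_ev)/(AUC_iv/D_iv) = (132.086/75)/(253/50) = 1.76115/5.06 = 0.3481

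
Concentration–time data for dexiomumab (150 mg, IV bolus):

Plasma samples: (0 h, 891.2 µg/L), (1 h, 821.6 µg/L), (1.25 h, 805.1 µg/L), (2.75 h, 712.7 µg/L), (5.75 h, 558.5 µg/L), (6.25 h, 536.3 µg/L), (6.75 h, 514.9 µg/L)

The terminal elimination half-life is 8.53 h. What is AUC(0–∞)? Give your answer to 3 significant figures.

Trapezoidal AUC_0→6.75:
  [0→1]: (891.2+821.6)/2 × 1 = 856.4
  [1→1.25]: (821.6+805.1)/2 × 0.25 = 203.3375
  [1.25→2.75]: (805.1+712.7)/2 × 1.5 = 1138.35
  [2.75→5.75]: (712.7+558.5)/2 × 3 = 1906.8
  [5.75→6.25]: (558.5+536.3)/2 × 0.5 = 273.7
  [6.25→6.75]: (536.3+514.9)/2 × 0.5 = 262.8
  Sum = 4641.3875 µg/L·h
k_e = ln2 / t½ = 0.693147 / 8.53 = 0.0813 h^-1
Extrapolated tail: C_last / k_e = 514.9 / 0.0813 = 6333.333
AUC_0→∞ = 4641.3875 + 6333.333 = 10974.7205 µg/L·h

AUC = 11000 µg/L·h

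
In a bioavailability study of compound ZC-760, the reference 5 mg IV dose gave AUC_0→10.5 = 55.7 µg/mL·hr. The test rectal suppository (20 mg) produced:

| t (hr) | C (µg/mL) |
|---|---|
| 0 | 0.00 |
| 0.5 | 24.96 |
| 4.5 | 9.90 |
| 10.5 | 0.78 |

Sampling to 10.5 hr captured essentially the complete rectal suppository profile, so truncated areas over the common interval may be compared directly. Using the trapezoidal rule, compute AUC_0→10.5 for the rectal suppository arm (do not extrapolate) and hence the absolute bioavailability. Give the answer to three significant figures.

Trapezoidal AUC_0→10.5 (rectal suppository):
  [0→0.5]: (0.00+24.96)/2 × 0.5 = 6.24
  [0.5→4.5]: (24.96+9.90)/2 × 4 = 69.72
  [4.5→10.5]: (9.90+0.78)/2 × 6 = 32.04
  Sum = 108.0 µg/mL·hr
F = (AUC_ev/D_ev)/(AUC_iv/D_iv) = (108.0/20)/(55.7/5) = 5.4/11.14 = 0.4847

F = 0.485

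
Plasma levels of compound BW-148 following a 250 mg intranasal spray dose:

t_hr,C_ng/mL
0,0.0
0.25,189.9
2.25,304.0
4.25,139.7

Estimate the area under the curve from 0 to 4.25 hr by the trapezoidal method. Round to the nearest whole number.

Trapezoidal AUC_0→4.25:
  [0→0.25]: (0.0+189.9)/2 × 0.25 = 23.7375
  [0.25→2.25]: (189.9+304.0)/2 × 2 = 493.9
  [2.25→4.25]: (304.0+139.7)/2 × 2 = 443.7
  Sum = 961.3375 ng/mL·hr

AUC = 961 ng/mL·hr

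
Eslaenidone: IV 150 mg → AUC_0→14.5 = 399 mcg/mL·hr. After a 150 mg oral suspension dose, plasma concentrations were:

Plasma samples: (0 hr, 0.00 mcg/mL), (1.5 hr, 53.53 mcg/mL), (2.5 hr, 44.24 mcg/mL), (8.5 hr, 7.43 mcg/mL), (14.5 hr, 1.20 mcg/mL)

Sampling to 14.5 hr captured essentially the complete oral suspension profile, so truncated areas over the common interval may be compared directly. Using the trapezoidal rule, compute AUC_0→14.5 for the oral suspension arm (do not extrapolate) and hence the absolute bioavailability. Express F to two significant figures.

F = 0.68

Trapezoidal AUC_0→14.5 (oral suspension):
  [0→1.5]: (0.00+53.53)/2 × 1.5 = 40.1475
  [1.5→2.5]: (53.53+44.24)/2 × 1 = 48.885
  [2.5→8.5]: (44.24+7.43)/2 × 6 = 155.01
  [8.5→14.5]: (7.43+1.20)/2 × 6 = 25.89
  Sum = 269.9325 mcg/mL·hr
F = (AUC_ev/D_ev)/(AUC_iv/D_iv) = (269.9325/150)/(399/150) = 1.79955/2.66 = 0.6765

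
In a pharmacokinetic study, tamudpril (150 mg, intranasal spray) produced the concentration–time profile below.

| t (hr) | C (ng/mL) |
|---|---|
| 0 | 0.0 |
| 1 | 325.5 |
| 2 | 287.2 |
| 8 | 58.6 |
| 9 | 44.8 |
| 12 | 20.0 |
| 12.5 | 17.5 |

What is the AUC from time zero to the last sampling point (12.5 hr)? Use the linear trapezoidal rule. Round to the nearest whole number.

Trapezoidal AUC_0→12.5:
  [0→1]: (0.0+325.5)/2 × 1 = 162.75
  [1→2]: (325.5+287.2)/2 × 1 = 306.35
  [2→8]: (287.2+58.6)/2 × 6 = 1037.4
  [8→9]: (58.6+44.8)/2 × 1 = 51.7
  [9→12]: (44.8+20.0)/2 × 3 = 97.2
  [12→12.5]: (20.0+17.5)/2 × 0.5 = 9.375
  Sum = 1664.775 ng/mL·hr

AUC = 1665 ng/mL·hr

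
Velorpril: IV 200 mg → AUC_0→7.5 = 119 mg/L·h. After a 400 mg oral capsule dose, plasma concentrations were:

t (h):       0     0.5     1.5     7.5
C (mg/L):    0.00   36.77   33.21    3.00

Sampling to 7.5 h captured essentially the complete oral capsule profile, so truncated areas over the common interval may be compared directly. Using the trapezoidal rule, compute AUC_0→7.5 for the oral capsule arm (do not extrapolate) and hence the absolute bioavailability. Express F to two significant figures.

F = 0.64

Trapezoidal AUC_0→7.5 (oral capsule):
  [0→0.5]: (0.00+36.77)/2 × 0.5 = 9.1925
  [0.5→1.5]: (36.77+33.21)/2 × 1 = 34.99
  [1.5→7.5]: (33.21+3.00)/2 × 6 = 108.63
  Sum = 152.8125 mg/L·h
F = (AUC_ev/D_ev)/(AUC_iv/D_iv) = (152.8125/400)/(119/200) = 0.38203125/0.595 = 0.6421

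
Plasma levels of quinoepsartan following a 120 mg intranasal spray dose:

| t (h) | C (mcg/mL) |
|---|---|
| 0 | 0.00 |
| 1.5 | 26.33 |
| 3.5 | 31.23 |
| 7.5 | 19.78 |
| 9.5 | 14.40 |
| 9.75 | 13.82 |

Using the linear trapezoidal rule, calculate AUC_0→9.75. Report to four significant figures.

AUC = 217.0 mcg/mL·h

Trapezoidal AUC_0→9.75:
  [0→1.5]: (0.00+26.33)/2 × 1.5 = 19.7475
  [1.5→3.5]: (26.33+31.23)/2 × 2 = 57.56
  [3.5→7.5]: (31.23+19.78)/2 × 4 = 102.02
  [7.5→9.5]: (19.78+14.40)/2 × 2 = 34.18
  [9.5→9.75]: (14.40+13.82)/2 × 0.25 = 3.5275
  Sum = 217.035 mcg/mL·h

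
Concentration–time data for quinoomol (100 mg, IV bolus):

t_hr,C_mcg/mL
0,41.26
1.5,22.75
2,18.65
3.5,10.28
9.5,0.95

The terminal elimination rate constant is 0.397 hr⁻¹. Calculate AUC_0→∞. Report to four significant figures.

Trapezoidal AUC_0→9.5:
  [0→1.5]: (41.26+22.75)/2 × 1.5 = 48.0075
  [1.5→2]: (22.75+18.65)/2 × 0.5 = 10.35
  [2→3.5]: (18.65+10.28)/2 × 1.5 = 21.6975
  [3.5→9.5]: (10.28+0.95)/2 × 6 = 33.69
  Sum = 113.745 mcg/mL·hr
Extrapolated tail: C_last / k_e = 0.95 / 0.397 = 2.393
AUC_0→∞ = 113.745 + 2.393 = 116.138 mcg/mL·hr

AUC = 116.1 mcg/mL·hr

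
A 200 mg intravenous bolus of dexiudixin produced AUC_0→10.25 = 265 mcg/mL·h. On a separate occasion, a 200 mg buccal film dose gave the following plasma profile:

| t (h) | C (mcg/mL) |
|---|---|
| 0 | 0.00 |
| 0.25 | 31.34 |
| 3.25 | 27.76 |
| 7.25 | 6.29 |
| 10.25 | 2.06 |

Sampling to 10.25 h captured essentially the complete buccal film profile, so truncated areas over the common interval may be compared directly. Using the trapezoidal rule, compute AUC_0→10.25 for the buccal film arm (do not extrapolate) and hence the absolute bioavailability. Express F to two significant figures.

F = 0.65

Trapezoidal AUC_0→10.25 (buccal film):
  [0→0.25]: (0.00+31.34)/2 × 0.25 = 3.9175
  [0.25→3.25]: (31.34+27.76)/2 × 3 = 88.65
  [3.25→7.25]: (27.76+6.29)/2 × 4 = 68.1
  [7.25→10.25]: (6.29+2.06)/2 × 3 = 12.525
  Sum = 173.1925 mcg/mL·h
F = (AUC_ev/D_ev)/(AUC_iv/D_iv) = (173.1925/200)/(265/200) = 0.8659625/1.325 = 0.6536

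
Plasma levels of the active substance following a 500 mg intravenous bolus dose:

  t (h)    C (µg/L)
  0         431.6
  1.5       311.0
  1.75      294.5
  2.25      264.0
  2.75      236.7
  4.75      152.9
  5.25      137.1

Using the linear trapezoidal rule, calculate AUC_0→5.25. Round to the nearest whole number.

AUC = 1360 µg/L·h

Trapezoidal AUC_0→5.25:
  [0→1.5]: (431.6+311.0)/2 × 1.5 = 556.95
  [1.5→1.75]: (311.0+294.5)/2 × 0.25 = 75.6875
  [1.75→2.25]: (294.5+264.0)/2 × 0.5 = 139.625
  [2.25→2.75]: (264.0+236.7)/2 × 0.5 = 125.175
  [2.75→4.75]: (236.7+152.9)/2 × 2 = 389.6
  [4.75→5.25]: (152.9+137.1)/2 × 0.5 = 72.5
  Sum = 1359.5375 µg/L·h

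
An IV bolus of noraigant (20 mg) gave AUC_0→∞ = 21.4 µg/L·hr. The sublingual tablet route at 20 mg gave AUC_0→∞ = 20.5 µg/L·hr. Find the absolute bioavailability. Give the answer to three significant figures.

F = (AUC_ev / D_ev) / (AUC_iv / D_iv)
  = (20.5/20) / (21.4/20)
  = 1.025 / 1.07 = 0.9579

F = 0.958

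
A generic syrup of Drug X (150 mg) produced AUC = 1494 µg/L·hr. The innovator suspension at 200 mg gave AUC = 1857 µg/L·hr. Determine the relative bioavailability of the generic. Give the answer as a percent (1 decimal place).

F_rel = 107.3%

F_rel = (AUC_test/D_test) / (AUC_ref/D_ref)
      = (1494/150) / (1857/200)
      = 9.96 / 9.285 = 1.0727 = 107.27%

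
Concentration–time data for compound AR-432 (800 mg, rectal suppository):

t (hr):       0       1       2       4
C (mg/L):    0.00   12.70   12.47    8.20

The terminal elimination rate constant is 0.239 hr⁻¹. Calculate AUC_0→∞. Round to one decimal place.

AUC = 73.9 mg/L·hr

Trapezoidal AUC_0→4:
  [0→1]: (0.00+12.70)/2 × 1 = 6.35
  [1→2]: (12.70+12.47)/2 × 1 = 12.585
  [2→4]: (12.47+8.20)/2 × 2 = 20.67
  Sum = 39.605 mg/L·hr
Extrapolated tail: C_last / k_e = 8.20 / 0.239 = 34.310
AUC_0→∞ = 39.605 + 34.310 = 73.915 mg/L·hr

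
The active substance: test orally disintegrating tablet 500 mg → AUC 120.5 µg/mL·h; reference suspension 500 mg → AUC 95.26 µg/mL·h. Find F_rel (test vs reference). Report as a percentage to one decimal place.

F_rel = (AUC_test/D_test) / (AUC_ref/D_ref)
      = (120.5/500) / (95.26/500)
      = 0.241 / 0.19052 = 1.2650 = 126.50%

F_rel = 126.5%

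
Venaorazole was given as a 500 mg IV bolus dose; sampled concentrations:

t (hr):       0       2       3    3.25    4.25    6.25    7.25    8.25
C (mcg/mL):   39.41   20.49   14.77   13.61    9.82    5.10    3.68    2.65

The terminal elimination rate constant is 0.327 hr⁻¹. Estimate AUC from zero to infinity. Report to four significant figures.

Trapezoidal AUC_0→8.25:
  [0→2]: (39.41+20.49)/2 × 2 = 59.9
  [2→3]: (20.49+14.77)/2 × 1 = 17.63
  [3→3.25]: (14.77+13.61)/2 × 0.25 = 3.5475
  [3.25→4.25]: (13.61+9.82)/2 × 1 = 11.715
  [4.25→6.25]: (9.82+5.10)/2 × 2 = 14.92
  [6.25→7.25]: (5.10+3.68)/2 × 1 = 4.39
  [7.25→8.25]: (3.68+2.65)/2 × 1 = 3.165
  Sum = 115.2675 mcg/mL·hr
Extrapolated tail: C_last / k_e = 2.65 / 0.327 = 8.104
AUC_0→∞ = 115.2675 + 8.104 = 123.3715 mcg/mL·hr

AUC = 123.4 mcg/mL·hr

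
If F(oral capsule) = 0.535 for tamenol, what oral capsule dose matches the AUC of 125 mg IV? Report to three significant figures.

D_oral = 234 mg

For equal systemic exposure: F × D_ev = D_iv
D_ev = D_iv / F = 125 / 0.535 = 233.645 mg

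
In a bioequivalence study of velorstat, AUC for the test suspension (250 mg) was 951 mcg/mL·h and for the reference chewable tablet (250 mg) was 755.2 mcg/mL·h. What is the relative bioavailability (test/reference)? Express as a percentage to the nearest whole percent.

F_rel = 126%

F_rel = (AUC_test/D_test) / (AUC_ref/D_ref)
      = (951/250) / (755.2/250)
      = 3.804 / 3.0208 = 1.2593 = 125.93%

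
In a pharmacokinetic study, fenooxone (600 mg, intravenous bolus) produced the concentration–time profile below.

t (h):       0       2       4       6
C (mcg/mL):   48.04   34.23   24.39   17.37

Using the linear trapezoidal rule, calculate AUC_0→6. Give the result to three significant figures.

AUC = 183 mcg/mL·h

Trapezoidal AUC_0→6:
  [0→2]: (48.04+34.23)/2 × 2 = 82.27
  [2→4]: (34.23+24.39)/2 × 2 = 58.62
  [4→6]: (24.39+17.37)/2 × 2 = 41.76
  Sum = 182.65 mcg/mL·h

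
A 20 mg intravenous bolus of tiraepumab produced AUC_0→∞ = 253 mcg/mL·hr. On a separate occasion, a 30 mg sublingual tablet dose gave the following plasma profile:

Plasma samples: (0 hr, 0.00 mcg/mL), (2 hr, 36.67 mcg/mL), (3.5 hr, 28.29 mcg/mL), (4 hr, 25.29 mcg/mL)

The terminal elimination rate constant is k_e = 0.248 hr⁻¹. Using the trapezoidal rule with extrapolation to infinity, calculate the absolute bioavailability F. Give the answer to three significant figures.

F = 0.529

Trapezoidal AUC_0→4 (sublingual tablet):
  [0→2]: (0.00+36.67)/2 × 2 = 36.67
  [2→3.5]: (36.67+28.29)/2 × 1.5 = 48.72
  [3.5→4]: (28.29+25.29)/2 × 0.5 = 13.395
  Sum = 98.785 mcg/mL·hr
Tail: C_last/k_e = 25.29/0.248 = 101.976
AUC_0→∞ (sublingual tablet) = 98.785 + 101.976 = 200.761 mcg/mL·hr
F = (AUC_ev/D_ev)/(AUC_iv/D_iv) = (200.761/30)/(253/20) = 6.69203/12.65 = 0.5290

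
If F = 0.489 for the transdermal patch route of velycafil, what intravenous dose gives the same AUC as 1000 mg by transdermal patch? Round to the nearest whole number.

D_iv = 489 mg

Systemic exposure from an extravascular dose = F × D_ev, so the equivalent IV dose is F × D_ev.
D_iv = F × D_ev = 0.489 × 1000 = 489 mg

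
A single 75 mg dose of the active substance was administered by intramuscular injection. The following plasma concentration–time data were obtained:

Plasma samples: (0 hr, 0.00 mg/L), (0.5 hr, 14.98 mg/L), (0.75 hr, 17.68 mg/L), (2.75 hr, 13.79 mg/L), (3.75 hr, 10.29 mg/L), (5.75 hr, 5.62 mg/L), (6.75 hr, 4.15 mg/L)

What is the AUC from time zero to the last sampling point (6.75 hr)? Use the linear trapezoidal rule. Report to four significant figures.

Trapezoidal AUC_0→6.75:
  [0→0.5]: (0.00+14.98)/2 × 0.5 = 3.745
  [0.5→0.75]: (14.98+17.68)/2 × 0.25 = 4.0825
  [0.75→2.75]: (17.68+13.79)/2 × 2 = 31.47
  [2.75→3.75]: (13.79+10.29)/2 × 1 = 12.04
  [3.75→5.75]: (10.29+5.62)/2 × 2 = 15.91
  [5.75→6.75]: (5.62+4.15)/2 × 1 = 4.885
  Sum = 72.1325 mg/L·hr

AUC = 72.13 mg/L·hr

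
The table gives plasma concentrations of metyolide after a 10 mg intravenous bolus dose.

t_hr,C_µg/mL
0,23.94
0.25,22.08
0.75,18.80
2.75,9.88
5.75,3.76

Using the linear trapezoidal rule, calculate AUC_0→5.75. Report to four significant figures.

AUC = 65.11 µg/mL·hr

Trapezoidal AUC_0→5.75:
  [0→0.25]: (23.94+22.08)/2 × 0.25 = 5.7525
  [0.25→0.75]: (22.08+18.80)/2 × 0.5 = 10.22
  [0.75→2.75]: (18.80+9.88)/2 × 2 = 28.68
  [2.75→5.75]: (9.88+3.76)/2 × 3 = 20.46
  Sum = 65.1125 µg/mL·hr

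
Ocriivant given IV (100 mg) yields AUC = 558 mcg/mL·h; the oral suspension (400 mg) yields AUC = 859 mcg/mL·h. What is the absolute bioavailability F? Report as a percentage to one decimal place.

F = 38.5%

F = (AUC_ev / D_ev) / (AUC_iv / D_iv)
  = (859/400) / (558/100)
  = 2.1475 / 5.58 = 0.3849
  = 38.49%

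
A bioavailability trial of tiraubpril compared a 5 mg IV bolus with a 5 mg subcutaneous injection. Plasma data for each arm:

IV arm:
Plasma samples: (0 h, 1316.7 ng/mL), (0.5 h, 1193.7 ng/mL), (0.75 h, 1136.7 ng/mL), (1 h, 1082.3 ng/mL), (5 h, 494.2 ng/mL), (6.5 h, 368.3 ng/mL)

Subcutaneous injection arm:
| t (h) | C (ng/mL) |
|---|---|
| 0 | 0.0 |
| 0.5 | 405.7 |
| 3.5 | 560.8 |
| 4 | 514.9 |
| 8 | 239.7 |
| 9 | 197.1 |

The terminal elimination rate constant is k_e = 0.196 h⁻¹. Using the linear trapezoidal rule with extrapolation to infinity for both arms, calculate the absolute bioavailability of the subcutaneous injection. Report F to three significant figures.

Trapezoidal AUC_0→6.5 (IV):
  [0→0.5]: (1316.7+1193.7)/2 × 0.5 = 627.6
  [0.5→0.75]: (1193.7+1136.7)/2 × 0.25 = 291.3
  [0.75→1]: (1136.7+1082.3)/2 × 0.25 = 277.375
  [1→5]: (1082.3+494.2)/2 × 4 = 3153.0
  [5→6.5]: (494.2+368.3)/2 × 1.5 = 646.875
  Sum = 4996.15 ng/mL·h
IV tail: 368.3/0.196 = 1879.082; AUC_iv,0→∞ = 4996.15 + 1879.082 = 6875.232 ng/mL·h
Trapezoidal AUC_0→9 (subcutaneous injection):
  [0→0.5]: (0.0+405.7)/2 × 0.5 = 101.425
  [0.5→3.5]: (405.7+560.8)/2 × 3 = 1449.75
  [3.5→4]: (560.8+514.9)/2 × 0.5 = 268.925
  [4→8]: (514.9+239.7)/2 × 4 = 1509.2
  [8→9]: (239.7+197.1)/2 × 1 = 218.4
  Sum = 3547.7 ng/mL·h
subcutaneous injection tail: 197.1/0.196 = 1005.612; AUC_ev,0→∞ = 3547.7 + 1005.612 = 4553.312 ng/mL·h
F = (AUC_ev/D_ev)/(AUC_iv/D_iv) = (4553.312/5)/(6875.232/5) = 910.6624/1375.0464 = 0.6623

F = 0.662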